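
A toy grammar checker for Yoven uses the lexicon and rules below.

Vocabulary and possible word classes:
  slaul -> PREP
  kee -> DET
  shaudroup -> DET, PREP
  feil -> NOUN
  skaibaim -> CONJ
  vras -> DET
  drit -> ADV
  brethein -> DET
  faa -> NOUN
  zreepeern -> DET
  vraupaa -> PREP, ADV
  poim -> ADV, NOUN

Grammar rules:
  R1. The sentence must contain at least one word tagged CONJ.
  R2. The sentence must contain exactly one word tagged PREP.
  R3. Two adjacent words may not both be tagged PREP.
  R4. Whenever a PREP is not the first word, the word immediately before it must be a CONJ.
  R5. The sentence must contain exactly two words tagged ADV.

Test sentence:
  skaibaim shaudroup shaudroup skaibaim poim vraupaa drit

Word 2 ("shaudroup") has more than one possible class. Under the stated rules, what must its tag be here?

PREP

Candidates per position — 1:skaibaim {CONJ}; 2:shaudroup {DET,PREP}; 3:shaudroup {DET,PREP}; 4:skaibaim {CONJ}; 5:poim {ADV,NOUN}; 6:vraupaa {PREP,ADV}; 7:drit {ADV}.
If word 3 were PREP, no tagging could satisfy rule 4; so word 3 is DET.
If word 6 were PREP, no tagging could satisfy rule 4; so word 6 is ADV.
If word 2 were DET, no tagging could satisfy rule 2; so word 2 is PREP.
If word 5 were ADV, no tagging could satisfy rule 5; so word 5 is NOUN.
The only consistent sequence is: CONJ PREP DET CONJ NOUN ADV ADV.
Check: rule 1 ✓; rule 2 ✓; rule 3 ✓; rule 4 ✓; rule 5 ✓.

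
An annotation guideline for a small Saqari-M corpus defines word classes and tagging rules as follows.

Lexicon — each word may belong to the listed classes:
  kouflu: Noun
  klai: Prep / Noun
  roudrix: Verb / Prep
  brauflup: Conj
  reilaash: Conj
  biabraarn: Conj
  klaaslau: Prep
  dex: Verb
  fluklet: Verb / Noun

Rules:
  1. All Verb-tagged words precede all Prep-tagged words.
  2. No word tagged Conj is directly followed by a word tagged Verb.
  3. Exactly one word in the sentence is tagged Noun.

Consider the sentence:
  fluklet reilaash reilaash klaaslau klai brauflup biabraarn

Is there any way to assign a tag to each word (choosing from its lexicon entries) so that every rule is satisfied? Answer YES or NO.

Candidates per position — 1:fluklet {Verb,Noun}; 2:reilaash {Conj}; 3:reilaash {Conj}; 4:klaaslau {Prep}; 5:klai {Prep,Noun}; 6:brauflup {Conj}; 7:biabraarn {Conj}.
One satisfying assignment: Verb Conj Conj Prep Noun Conj Conj.
Checking: rule 1 ok; rule 2 ok; rule 3 ok.

YES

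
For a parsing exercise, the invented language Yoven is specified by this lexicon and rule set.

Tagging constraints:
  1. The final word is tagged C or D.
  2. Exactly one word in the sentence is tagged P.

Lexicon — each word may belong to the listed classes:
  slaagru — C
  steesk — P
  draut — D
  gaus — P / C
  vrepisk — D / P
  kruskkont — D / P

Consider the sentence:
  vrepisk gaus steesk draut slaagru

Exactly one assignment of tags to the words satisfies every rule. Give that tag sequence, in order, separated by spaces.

D C P D C

Candidates per position — 1:vrepisk {D,P}; 2:gaus {P,C}; 3:steesk {P}; 4:draut {D}; 5:slaagru {C}.
Position 1: tagging it P would leave rule 2 unsatisfiable, so it must be D.
Position 2: tagging it P would leave rule 2 unsatisfiable, so it must be C.
The unique satisfying tagging is: D C P D C.
Verifying each rule — rule 1 ok; rule 2 ok.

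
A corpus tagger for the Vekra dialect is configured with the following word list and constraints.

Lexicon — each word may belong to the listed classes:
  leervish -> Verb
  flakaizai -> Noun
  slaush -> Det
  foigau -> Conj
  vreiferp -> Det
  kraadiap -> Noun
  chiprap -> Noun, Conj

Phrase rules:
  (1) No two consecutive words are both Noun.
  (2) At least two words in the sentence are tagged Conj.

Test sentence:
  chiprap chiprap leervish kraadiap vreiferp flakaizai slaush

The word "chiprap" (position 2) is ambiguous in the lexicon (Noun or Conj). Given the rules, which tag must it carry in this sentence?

Conj

Candidates per position — 1:chiprap {Noun,Conj}; 2:chiprap {Noun,Conj}; 3:leervish {Verb}; 4:kraadiap {Noun}; 5:vreiferp {Det}; 6:flakaizai {Noun}; 7:slaush {Det}.
If word 1 were Noun, no tagging could satisfy rule 2; so word 1 is Conj.
If word 2 were Noun, no tagging could satisfy rule 2; so word 2 is Conj.
So the tagging must be: Conj Conj Verb Noun Det Noun Det.
Rule-by-rule: rule 1 satisfied; rule 2 satisfied.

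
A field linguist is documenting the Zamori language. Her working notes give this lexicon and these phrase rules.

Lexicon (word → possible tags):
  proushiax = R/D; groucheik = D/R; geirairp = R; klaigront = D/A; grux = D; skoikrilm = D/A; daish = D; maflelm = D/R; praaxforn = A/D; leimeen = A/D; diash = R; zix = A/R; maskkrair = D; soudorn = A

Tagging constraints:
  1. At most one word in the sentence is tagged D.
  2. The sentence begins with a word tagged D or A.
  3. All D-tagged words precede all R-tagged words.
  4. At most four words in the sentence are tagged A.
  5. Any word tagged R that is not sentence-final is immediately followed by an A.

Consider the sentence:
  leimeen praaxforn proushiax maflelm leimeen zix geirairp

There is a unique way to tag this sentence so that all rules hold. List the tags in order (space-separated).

A A D R A A R

Candidates per position — 1:leimeen {A,D}; 2:praaxforn {A,D}; 3:proushiax {R,D}; 4:maflelm {D,R}; 5:leimeen {A,D}; 6:zix {A,R}; 7:geirairp {R}.
Position 3: tagging it R would leave rule 5 unsatisfiable, so it must be D.
Position 4: tagging it D would leave rule 1 unsatisfiable, so it must be R.
Position 5: tagging it D would leave rule 1 unsatisfiable, so it must be A.
Position 6: tagging it R would leave rule 5 unsatisfiable, so it must be A.
Position 1: tagging it D would leave rule 1 unsatisfiable, so it must be A.
Position 2: tagging it D would leave rule 1 unsatisfiable, so it must be A.
The only consistent sequence is: A A D R A A R.
Checking: rule 1 holds; rule 2 holds; rule 3 holds; rule 4 holds; rule 5 holds.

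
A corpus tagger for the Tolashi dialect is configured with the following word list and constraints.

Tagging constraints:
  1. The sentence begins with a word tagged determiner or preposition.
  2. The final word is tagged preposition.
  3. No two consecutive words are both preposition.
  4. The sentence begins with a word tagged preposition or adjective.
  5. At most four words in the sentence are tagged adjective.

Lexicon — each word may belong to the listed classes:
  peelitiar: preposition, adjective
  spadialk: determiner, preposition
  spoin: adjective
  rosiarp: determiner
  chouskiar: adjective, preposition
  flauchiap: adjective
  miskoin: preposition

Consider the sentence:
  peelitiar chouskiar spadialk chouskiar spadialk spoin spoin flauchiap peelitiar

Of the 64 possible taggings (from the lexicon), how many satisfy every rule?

1

Candidates per position — 1:peelitiar {preposition,adjective}; 2:chouskiar {adjective,preposition}; 3:spadialk {determiner,preposition}; 4:chouskiar {adjective,preposition}; 5:spadialk {determiner,preposition}; 6:spoin {adjective}; 7:spoin {adjective}; 8:flauchiap {adjective}; 9:peelitiar {preposition,adjective}.
There are 64 candidate sequences in total.
The sequences that satisfy every rule: preposition adjective determiner preposition determiner adjective adjective adjective preposition.
Count = 1.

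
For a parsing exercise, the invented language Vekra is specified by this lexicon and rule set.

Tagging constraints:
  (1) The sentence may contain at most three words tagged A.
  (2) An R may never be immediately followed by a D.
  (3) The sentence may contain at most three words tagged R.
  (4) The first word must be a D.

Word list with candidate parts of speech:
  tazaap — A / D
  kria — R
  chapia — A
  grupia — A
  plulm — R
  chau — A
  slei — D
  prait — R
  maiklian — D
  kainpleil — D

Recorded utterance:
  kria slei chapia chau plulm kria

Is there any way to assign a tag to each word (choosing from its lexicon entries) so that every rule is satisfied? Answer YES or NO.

NO

Candidates per position — 1:kria {R}; 2:slei {D}; 3:chapia {A}; 4:chau {A}; 5:plulm {R}; 6:kria {R}.
Rule 2 cannot be satisfied by any choice of tags from the lexicon.
So there is no consistent tagging.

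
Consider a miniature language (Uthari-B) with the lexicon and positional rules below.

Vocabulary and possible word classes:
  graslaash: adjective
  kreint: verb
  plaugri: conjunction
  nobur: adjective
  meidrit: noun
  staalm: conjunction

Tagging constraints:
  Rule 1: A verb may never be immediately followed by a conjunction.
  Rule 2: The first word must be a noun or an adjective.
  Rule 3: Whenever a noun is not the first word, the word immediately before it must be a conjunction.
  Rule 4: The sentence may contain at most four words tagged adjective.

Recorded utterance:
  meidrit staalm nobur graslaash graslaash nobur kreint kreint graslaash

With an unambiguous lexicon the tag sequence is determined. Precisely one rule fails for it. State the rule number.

Fixed tagging: noun conjunction adjective adjective adjective adjective verb verb adjective.
Checking each rule: R1 ✓, R2 ✓, R3 ✓, R4 ✗.
Only rule 4 fails.

4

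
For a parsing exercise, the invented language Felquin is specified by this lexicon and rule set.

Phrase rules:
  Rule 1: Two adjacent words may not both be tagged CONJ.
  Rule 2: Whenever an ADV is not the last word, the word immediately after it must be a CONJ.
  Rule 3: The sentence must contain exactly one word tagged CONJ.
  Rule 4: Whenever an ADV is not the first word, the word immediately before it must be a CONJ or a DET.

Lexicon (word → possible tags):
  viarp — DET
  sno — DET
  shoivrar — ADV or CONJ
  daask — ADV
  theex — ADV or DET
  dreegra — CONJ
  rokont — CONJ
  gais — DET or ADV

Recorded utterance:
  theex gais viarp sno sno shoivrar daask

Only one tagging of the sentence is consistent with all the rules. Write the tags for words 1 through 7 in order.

DET DET DET DET DET CONJ ADV

Candidates per position — 1:theex {ADV,DET}; 2:gais {DET,ADV}; 3:viarp {DET}; 4:sno {DET}; 5:sno {DET}; 6:shoivrar {ADV,CONJ}; 7:daask {ADV}.
Position 1: tagging it ADV would leave rule 2 unsatisfiable, so it must be DET.
Position 2: tagging it ADV would leave rule 2 unsatisfiable, so it must be DET.
Position 6: tagging it ADV would leave rule 2 unsatisfiable, so it must be CONJ.
The unique satisfying tagging is: DET DET DET DET DET CONJ ADV.
Rule-by-rule: rule 1 ✓; rule 2 ✓; rule 3 ✓; rule 4 ✓.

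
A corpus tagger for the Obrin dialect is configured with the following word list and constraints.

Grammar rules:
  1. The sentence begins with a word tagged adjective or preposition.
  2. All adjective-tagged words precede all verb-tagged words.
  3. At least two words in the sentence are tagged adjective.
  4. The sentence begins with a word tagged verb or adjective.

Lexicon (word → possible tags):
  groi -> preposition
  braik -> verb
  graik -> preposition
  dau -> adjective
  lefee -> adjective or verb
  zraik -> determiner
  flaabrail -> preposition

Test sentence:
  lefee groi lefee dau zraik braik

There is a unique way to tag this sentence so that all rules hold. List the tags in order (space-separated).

Candidates per position — 1:lefee {adjective,verb}; 2:groi {preposition}; 3:lefee {adjective,verb}; 4:dau {adjective}; 5:zraik {determiner}; 6:braik {verb}.
If word 1 were verb, no tagging could satisfy rule 1; so word 1 is adjective.
If word 3 were verb, no tagging could satisfy rule 2; so word 3 is adjective.
The unique satisfying tagging is: adjective preposition adjective adjective determiner verb.
Check: rule 1 holds; rule 2 holds; rule 3 holds; rule 4 holds.

adjective preposition adjective adjective determiner verb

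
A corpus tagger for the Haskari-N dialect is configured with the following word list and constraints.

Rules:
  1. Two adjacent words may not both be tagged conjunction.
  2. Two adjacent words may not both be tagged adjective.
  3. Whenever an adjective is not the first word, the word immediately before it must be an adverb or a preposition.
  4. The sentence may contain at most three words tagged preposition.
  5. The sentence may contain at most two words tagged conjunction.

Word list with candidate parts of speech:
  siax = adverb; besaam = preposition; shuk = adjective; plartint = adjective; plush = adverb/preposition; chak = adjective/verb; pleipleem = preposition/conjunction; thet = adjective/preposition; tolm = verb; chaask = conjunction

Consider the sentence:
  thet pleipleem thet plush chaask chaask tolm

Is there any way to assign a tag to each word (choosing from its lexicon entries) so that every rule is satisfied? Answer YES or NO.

Candidates per position — 1:thet {adjective,preposition}; 2:pleipleem {preposition,conjunction}; 3:thet {adjective,preposition}; 4:plush {adverb,preposition}; 5:chaask {conjunction}; 6:chaask {conjunction}; 7:tolm {verb}.
Rule 1 cannot be satisfied by any choice of tags from the lexicon.
So there is no consistent tagging.

NO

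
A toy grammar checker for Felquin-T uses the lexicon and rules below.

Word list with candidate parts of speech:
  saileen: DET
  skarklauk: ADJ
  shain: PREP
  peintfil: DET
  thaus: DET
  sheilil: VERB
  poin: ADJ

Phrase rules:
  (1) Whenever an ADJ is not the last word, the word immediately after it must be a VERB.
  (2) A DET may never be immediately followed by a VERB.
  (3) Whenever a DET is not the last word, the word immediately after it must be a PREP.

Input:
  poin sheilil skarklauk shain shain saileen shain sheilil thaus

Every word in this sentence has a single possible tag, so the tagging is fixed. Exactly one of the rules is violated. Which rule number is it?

1

Fixed tagging: ADJ VERB ADJ PREP PREP DET PREP VERB DET.
Rule check: R1 ✗, R2 ✓, R3 ✓.
Only rule 1 fails.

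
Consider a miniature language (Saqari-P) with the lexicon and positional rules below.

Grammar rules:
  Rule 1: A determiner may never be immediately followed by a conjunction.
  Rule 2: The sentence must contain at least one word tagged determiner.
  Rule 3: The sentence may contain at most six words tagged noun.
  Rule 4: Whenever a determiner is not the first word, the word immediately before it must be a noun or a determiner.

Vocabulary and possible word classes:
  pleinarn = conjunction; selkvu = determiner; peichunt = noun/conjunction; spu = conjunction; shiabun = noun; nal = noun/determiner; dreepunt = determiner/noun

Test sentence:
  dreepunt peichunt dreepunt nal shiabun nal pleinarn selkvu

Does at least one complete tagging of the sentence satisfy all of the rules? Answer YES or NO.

Candidates per position — 1:dreepunt {determiner,noun}; 2:peichunt {noun,conjunction}; 3:dreepunt {determiner,noun}; 4:nal {noun,determiner}; 5:shiabun {noun}; 6:nal {noun,determiner}; 7:pleinarn {conjunction}; 8:selkvu {determiner}.
Rule 4 cannot be satisfied by any choice of tags from the lexicon.
So there is no consistent tagging.

NO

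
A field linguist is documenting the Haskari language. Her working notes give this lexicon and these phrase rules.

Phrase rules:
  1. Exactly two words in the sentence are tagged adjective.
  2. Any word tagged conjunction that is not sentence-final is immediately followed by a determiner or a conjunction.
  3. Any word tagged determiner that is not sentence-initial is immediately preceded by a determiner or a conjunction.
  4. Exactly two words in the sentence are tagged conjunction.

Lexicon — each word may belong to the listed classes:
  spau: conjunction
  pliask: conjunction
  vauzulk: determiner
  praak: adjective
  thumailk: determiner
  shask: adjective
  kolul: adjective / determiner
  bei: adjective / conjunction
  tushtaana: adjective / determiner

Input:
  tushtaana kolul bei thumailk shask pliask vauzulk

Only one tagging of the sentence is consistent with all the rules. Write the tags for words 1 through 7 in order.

Candidates per position — 1:tushtaana {adjective,determiner}; 2:kolul {adjective,determiner}; 3:bei {adjective,conjunction}; 4:thumailk {determiner}; 5:shask {adjective}; 6:pliask {conjunction}; 7:vauzulk {determiner}.
If word 3 were adjective, no tagging could satisfy rule 3; so word 3 is conjunction.
The remaining ambiguous positions (1, 2) are resolved jointly — only one combination satisfies every rule.
That leaves exactly one tagging: determiner adjective conjunction determiner adjective conjunction determiner.
Verifying each rule — rule 1 satisfied; rule 2 satisfied; rule 3 satisfied; rule 4 satisfied.

determiner adjective conjunction determiner adjective conjunction determiner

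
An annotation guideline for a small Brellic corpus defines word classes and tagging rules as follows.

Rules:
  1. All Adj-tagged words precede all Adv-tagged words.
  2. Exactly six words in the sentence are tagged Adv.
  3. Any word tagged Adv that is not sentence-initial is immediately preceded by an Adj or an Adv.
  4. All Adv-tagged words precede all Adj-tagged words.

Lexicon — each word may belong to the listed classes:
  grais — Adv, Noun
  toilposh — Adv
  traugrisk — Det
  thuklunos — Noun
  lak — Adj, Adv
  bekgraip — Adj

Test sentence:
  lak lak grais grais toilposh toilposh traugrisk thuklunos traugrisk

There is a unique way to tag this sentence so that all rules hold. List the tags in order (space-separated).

Adv Adv Adv Adv Adv Adv Det Noun Det

Candidates per position — 1:lak {Adj,Adv}; 2:lak {Adj,Adv}; 3:grais {Adv,Noun}; 4:grais {Adv,Noun}; 5:toilposh {Adv}; 6:toilposh {Adv}; 7:traugrisk {Det}; 8:thuklunos {Noun}; 9:traugrisk {Det}.
If word 1 were Adj, no tagging could satisfy rule 2; so word 1 is Adv.
If word 2 were Adj, no tagging could satisfy rule 1; so word 2 is Adv.
If word 3 were Noun, no tagging could satisfy rule 2; so word 3 is Adv.
If word 4 were Noun, no tagging could satisfy rule 2; so word 4 is Adv.
The only consistent sequence is: Adv Adv Adv Adv Adv Adv Det Noun Det.
Rule-by-rule: rule 1 ok; rule 2 ok; rule 3 ok; rule 4 ok.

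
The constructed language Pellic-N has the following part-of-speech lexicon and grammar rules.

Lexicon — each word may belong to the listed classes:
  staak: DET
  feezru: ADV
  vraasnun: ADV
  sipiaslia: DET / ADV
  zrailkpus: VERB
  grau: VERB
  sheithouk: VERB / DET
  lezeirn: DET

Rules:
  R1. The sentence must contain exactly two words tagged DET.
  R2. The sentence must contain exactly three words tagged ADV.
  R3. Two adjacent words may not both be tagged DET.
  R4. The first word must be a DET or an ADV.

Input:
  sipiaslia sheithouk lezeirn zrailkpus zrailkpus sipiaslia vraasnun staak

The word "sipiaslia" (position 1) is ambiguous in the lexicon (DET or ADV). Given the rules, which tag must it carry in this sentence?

Candidates per position — 1:sipiaslia {DET,ADV}; 2:sheithouk {VERB,DET}; 3:lezeirn {DET}; 4:zrailkpus {VERB}; 5:zrailkpus {VERB}; 6:sipiaslia {DET,ADV}; 7:vraasnun {ADV}; 8:staak {DET}.
If word 1 were DET, no tagging could satisfy rule 1; so word 1 is ADV.
If word 2 were DET, no tagging could satisfy rule 1; so word 2 is VERB.
If word 6 were DET, no tagging could satisfy rule 1; so word 6 is ADV.
That leaves exactly one tagging: ADV VERB DET VERB VERB ADV ADV DET.
Checking: rule 1 ok; rule 2 ok; rule 3 ok; rule 4 ok.

ADV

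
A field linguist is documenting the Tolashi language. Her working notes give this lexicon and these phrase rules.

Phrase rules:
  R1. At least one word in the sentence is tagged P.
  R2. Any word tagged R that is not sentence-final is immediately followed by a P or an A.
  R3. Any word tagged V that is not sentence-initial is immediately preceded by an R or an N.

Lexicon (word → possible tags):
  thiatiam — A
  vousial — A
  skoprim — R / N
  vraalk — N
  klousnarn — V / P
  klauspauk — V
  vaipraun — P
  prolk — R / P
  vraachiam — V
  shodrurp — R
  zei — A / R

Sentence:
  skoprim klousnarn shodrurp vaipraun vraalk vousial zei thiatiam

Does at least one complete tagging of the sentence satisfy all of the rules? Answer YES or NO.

YES

Candidates per position — 1:skoprim {R,N}; 2:klousnarn {V,P}; 3:shodrurp {R}; 4:vaipraun {P}; 5:vraalk {N}; 6:vousial {A}; 7:zei {A,R}; 8:thiatiam {A}.
One satisfying assignment: R P R P N A A A.
Rule-by-rule: rule 1 satisfied; rule 2 satisfied; rule 3 satisfied.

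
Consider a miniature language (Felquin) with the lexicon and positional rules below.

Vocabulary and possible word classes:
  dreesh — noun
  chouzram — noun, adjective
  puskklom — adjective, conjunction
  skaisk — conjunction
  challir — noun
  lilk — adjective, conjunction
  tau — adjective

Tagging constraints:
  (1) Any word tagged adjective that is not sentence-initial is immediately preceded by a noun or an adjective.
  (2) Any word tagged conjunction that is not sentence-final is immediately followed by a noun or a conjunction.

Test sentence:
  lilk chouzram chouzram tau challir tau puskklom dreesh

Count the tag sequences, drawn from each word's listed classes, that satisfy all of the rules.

12

Candidates per position — 1:lilk {adjective,conjunction}; 2:chouzram {noun,adjective}; 3:chouzram {noun,adjective}; 4:tau {adjective}; 5:challir {noun}; 6:tau {adjective}; 7:puskklom {adjective,conjunction}; 8:dreesh {noun}.
There are 16 candidate sequences in total.
Checking each against the rules leaves 12 sequences.
Count = 12.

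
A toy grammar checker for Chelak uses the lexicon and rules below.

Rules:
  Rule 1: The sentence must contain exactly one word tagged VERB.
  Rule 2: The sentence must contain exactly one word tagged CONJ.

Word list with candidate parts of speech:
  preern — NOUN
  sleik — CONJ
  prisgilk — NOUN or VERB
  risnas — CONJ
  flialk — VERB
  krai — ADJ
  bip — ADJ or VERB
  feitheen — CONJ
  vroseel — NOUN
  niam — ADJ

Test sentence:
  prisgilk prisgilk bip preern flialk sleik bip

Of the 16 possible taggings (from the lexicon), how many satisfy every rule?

1

Candidates per position — 1:prisgilk {NOUN,VERB}; 2:prisgilk {NOUN,VERB}; 3:bip {ADJ,VERB}; 4:preern {NOUN}; 5:flialk {VERB}; 6:sleik {CONJ}; 7:bip {ADJ,VERB}.
There are 16 candidate sequences in total.
The sequences that satisfy every rule: NOUN NOUN ADJ NOUN VERB CONJ ADJ.
Count = 1.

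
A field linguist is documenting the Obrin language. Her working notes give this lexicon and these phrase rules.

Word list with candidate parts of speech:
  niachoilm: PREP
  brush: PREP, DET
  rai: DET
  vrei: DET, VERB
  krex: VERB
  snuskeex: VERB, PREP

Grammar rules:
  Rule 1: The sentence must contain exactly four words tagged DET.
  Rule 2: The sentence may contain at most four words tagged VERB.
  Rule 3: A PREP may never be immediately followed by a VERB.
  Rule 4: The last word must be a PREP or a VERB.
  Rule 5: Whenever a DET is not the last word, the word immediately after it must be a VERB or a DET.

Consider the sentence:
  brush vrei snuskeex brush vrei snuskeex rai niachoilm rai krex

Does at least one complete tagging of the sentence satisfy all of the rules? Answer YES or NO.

NO

Candidates per position — 1:brush {PREP,DET}; 2:vrei {DET,VERB}; 3:snuskeex {VERB,PREP}; 4:brush {PREP,DET}; 5:vrei {DET,VERB}; 6:snuskeex {VERB,PREP}; 7:rai {DET}; 8:niachoilm {PREP}; 9:rai {DET}; 10:krex {VERB}.
Rule 5 cannot be satisfied by any choice of tags from the lexicon.
So there is no consistent tagging.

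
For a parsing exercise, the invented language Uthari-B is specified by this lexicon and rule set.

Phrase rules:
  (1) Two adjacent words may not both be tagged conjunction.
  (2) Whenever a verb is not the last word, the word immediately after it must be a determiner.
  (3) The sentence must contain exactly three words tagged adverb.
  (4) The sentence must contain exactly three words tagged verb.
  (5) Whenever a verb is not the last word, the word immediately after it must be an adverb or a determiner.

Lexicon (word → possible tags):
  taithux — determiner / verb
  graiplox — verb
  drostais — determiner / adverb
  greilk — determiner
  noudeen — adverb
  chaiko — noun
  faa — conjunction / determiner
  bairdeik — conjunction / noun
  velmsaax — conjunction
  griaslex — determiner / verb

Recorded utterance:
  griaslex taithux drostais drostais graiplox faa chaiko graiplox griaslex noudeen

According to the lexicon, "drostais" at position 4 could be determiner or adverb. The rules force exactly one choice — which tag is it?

Candidates per position — 1:griaslex {determiner,verb}; 2:taithux {determiner,verb}; 3:drostais {determiner,adverb}; 4:drostais {determiner,adverb}; 5:graiplox {verb}; 6:faa {conjunction,determiner}; 7:chaiko {noun}; 8:graiplox {verb}; 9:griaslex {determiner,verb}; 10:noudeen {adverb}.
If word 3 were determiner, no tagging could satisfy rule 3; so word 3 is adverb.
If word 4 were determiner, no tagging could satisfy rule 3; so word 4 is adverb.
If word 6 were conjunction, no tagging could satisfy rule 2; so word 6 is determiner.
If word 9 were verb, no tagging could satisfy rule 2; so word 9 is determiner.
If word 2 were verb, no tagging could satisfy rule 2; so word 2 is determiner.
If word 1 were determiner, no tagging could satisfy rule 4; so word 1 is verb.
That leaves exactly one tagging: verb determiner adverb adverb verb determiner noun verb determiner adverb.
Verifying each rule — rule 1 holds; rule 2 holds; rule 3 holds; rule 4 holds; rule 5 holds.

adverb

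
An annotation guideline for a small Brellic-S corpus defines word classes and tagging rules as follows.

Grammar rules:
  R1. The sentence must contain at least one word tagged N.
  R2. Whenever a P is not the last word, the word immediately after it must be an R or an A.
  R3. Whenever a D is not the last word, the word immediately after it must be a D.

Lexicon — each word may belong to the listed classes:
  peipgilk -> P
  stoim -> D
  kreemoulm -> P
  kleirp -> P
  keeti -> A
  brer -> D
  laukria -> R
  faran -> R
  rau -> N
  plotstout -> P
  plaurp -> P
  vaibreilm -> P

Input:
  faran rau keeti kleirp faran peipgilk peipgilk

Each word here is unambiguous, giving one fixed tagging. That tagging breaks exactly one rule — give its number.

Fixed tagging: R N A P R P P.
Rule check: R1 holds, R2 violated, R3 holds.
Only rule 2 fails.

2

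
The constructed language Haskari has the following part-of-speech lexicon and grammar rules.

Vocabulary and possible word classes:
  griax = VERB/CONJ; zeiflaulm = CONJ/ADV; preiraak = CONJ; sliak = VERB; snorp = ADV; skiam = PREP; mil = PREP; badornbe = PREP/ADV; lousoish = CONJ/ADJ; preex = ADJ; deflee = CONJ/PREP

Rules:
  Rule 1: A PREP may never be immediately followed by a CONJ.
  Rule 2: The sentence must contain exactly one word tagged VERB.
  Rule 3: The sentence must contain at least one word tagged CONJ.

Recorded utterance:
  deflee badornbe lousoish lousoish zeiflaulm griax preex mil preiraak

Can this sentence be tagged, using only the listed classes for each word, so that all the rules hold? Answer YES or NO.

NO

Candidates per position — 1:deflee {CONJ,PREP}; 2:badornbe {PREP,ADV}; 3:lousoish {CONJ,ADJ}; 4:lousoish {CONJ,ADJ}; 5:zeiflaulm {CONJ,ADV}; 6:griax {VERB,CONJ}; 7:preex {ADJ}; 8:mil {PREP}; 9:preiraak {CONJ}.
Rule 1 cannot be satisfied by any choice of tags from the lexicon.
So there is no consistent tagging.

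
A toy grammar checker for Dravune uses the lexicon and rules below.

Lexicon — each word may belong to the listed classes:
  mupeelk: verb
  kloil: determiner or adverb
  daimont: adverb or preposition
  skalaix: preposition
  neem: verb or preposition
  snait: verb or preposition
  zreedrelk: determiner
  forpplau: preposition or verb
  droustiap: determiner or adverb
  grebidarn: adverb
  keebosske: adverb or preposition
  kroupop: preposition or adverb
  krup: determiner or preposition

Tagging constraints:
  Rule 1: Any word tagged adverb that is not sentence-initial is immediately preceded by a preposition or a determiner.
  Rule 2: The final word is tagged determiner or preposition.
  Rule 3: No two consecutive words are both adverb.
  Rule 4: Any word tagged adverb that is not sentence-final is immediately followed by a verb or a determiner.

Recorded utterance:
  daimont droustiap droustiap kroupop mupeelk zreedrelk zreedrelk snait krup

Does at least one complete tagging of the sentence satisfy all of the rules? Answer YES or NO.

YES

Candidates per position — 1:daimont {adverb,preposition}; 2:droustiap {determiner,adverb}; 3:droustiap {determiner,adverb}; 4:kroupop {preposition,adverb}; 5:mupeelk {verb}; 6:zreedrelk {determiner}; 7:zreedrelk {determiner}; 8:snait {verb,preposition}; 9:krup {determiner,preposition}.
One satisfying assignment: adverb determiner determiner preposition verb determiner determiner verb preposition.
Checking: rule 1 ✓; rule 2 ✓; rule 3 ✓; rule 4 ✓.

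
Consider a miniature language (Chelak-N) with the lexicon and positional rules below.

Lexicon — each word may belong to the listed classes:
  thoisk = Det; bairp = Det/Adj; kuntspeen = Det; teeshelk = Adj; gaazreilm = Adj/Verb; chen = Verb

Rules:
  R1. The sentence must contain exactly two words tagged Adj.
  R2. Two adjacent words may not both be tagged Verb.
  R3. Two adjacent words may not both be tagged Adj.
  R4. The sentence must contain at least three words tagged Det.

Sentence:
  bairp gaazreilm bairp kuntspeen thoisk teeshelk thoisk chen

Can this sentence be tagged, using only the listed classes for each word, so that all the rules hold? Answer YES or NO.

Candidates per position — 1:bairp {Det,Adj}; 2:gaazreilm {Adj,Verb}; 3:bairp {Det,Adj}; 4:kuntspeen {Det}; 5:thoisk {Det}; 6:teeshelk {Adj}; 7:thoisk {Det}; 8:chen {Verb}.
One satisfying assignment: Det Adj Det Det Det Adj Det Verb.
Verifying each rule — rule 1 ✓; rule 2 ✓; rule 3 ✓; rule 4 ✓.

YES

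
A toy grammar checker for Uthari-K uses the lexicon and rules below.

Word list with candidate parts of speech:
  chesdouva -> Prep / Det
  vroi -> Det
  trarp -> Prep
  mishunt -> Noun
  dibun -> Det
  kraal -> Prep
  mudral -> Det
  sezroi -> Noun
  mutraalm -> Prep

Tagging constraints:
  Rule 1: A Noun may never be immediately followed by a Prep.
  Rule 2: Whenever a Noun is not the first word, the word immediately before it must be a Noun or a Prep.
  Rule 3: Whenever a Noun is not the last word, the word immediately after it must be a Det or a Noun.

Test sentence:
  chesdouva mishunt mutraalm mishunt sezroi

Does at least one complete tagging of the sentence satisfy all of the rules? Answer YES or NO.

NO

Candidates per position — 1:chesdouva {Prep,Det}; 2:mishunt {Noun}; 3:mutraalm {Prep}; 4:mishunt {Noun}; 5:sezroi {Noun}.
Rule 1 cannot be satisfied by any choice of tags from the lexicon.
So there is no consistent tagging.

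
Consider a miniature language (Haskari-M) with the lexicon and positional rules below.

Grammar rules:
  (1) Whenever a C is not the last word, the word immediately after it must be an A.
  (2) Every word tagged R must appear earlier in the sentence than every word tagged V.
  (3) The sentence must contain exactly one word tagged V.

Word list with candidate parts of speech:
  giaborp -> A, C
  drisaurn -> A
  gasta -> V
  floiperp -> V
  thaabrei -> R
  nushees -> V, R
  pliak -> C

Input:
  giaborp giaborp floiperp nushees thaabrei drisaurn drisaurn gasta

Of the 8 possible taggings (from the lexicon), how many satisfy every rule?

Candidates per position — 1:giaborp {A,C}; 2:giaborp {A,C}; 3:floiperp {V}; 4:nushees {V,R}; 5:thaabrei {R}; 6:drisaurn {A}; 7:drisaurn {A}; 8:gasta {V}.
There are 8 candidate sequences in total.
Rule 2 cannot be satisfied by any choice of tags from the lexicon.
So there is no consistent tagging.
Count = 0.

0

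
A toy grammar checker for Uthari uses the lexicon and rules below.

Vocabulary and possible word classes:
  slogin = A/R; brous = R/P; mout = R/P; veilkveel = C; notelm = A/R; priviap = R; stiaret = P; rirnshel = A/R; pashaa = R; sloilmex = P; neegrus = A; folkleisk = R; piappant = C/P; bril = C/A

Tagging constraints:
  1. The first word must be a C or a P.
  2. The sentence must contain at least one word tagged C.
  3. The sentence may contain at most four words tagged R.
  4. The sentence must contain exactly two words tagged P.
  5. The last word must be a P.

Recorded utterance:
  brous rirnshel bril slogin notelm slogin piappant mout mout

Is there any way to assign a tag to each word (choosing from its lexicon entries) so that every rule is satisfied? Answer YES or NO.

Candidates per position — 1:brous {R,P}; 2:rirnshel {A,R}; 3:bril {C,A}; 4:slogin {A,R}; 5:notelm {A,R}; 6:slogin {A,R}; 7:piappant {C,P}; 8:mout {R,P}; 9:mout {R,P}.
One satisfying assignment: P A A R A R C R P.
Check: rule 1 holds; rule 2 holds; rule 3 holds; rule 4 holds; rule 5 holds.

YES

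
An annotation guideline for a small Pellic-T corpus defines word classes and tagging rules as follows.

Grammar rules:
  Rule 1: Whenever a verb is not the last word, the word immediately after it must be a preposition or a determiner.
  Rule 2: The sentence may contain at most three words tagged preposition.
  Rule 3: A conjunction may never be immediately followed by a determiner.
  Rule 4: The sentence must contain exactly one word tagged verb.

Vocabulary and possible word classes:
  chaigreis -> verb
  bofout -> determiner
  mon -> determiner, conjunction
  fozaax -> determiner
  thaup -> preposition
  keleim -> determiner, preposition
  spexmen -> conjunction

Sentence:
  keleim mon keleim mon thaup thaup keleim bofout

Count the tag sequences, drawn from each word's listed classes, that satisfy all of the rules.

0

Candidates per position — 1:keleim {determiner,preposition}; 2:mon {determiner,conjunction}; 3:keleim {determiner,preposition}; 4:mon {determiner,conjunction}; 5:thaup {preposition}; 6:thaup {preposition}; 7:keleim {determiner,preposition}; 8:bofout {determiner}.
There are 32 candidate sequences in total.
Rule 4 cannot be satisfied by any choice of tags from the lexicon.
So there is no consistent tagging.
Count = 0.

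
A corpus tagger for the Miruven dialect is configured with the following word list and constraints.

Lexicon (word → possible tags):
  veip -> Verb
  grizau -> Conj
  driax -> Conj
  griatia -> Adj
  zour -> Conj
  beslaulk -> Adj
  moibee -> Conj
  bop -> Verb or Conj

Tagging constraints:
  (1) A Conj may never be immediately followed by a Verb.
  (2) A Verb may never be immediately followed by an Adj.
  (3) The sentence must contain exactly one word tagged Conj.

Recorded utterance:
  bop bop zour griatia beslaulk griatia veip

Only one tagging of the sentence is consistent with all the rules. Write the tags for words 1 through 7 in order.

Candidates per position — 1:bop {Verb,Conj}; 2:bop {Verb,Conj}; 3:zour {Conj}; 4:griatia {Adj}; 5:beslaulk {Adj}; 6:griatia {Adj}; 7:veip {Verb}.
Position 1: tagging it Conj would leave rule 3 unsatisfiable, so it must be Verb.
Position 2: tagging it Conj would leave rule 3 unsatisfiable, so it must be Verb.
The only consistent sequence is: Verb Verb Conj Adj Adj Adj Verb.
Verifying each rule — rule 1 ✓; rule 2 ✓; rule 3 ✓.

Verb Verb Conj Adj Adj Adj Verb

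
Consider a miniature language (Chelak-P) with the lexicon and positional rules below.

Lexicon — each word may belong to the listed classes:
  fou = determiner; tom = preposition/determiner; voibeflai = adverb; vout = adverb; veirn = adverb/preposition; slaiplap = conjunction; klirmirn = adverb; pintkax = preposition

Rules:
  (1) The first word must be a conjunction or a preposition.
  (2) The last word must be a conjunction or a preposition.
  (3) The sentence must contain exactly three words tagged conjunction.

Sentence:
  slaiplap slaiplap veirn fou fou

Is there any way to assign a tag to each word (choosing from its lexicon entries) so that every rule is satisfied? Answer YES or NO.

Candidates per position — 1:slaiplap {conjunction}; 2:slaiplap {conjunction}; 3:veirn {adverb,preposition}; 4:fou {determiner}; 5:fou {determiner}.
Rule 2 cannot be satisfied by any choice of tags from the lexicon.
So there is no consistent tagging.

NO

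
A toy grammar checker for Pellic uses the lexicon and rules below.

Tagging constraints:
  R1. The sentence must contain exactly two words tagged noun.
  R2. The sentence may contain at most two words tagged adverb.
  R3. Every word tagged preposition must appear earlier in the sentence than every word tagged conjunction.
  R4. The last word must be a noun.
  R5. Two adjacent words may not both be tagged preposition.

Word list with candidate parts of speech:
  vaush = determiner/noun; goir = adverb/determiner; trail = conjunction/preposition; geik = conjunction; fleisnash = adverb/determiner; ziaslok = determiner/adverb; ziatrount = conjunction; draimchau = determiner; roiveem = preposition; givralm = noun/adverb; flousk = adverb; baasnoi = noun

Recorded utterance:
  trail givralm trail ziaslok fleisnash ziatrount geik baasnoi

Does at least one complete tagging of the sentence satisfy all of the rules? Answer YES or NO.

YES

Candidates per position — 1:trail {conjunction,preposition}; 2:givralm {noun,adverb}; 3:trail {conjunction,preposition}; 4:ziaslok {determiner,adverb}; 5:fleisnash {adverb,determiner}; 6:ziatrount {conjunction}; 7:geik {conjunction}; 8:baasnoi {noun}.
One satisfying assignment: preposition noun conjunction determiner adverb conjunction conjunction noun.
Checking: rule 1 ok; rule 2 ok; rule 3 ok; rule 4 ok; rule 5 ok.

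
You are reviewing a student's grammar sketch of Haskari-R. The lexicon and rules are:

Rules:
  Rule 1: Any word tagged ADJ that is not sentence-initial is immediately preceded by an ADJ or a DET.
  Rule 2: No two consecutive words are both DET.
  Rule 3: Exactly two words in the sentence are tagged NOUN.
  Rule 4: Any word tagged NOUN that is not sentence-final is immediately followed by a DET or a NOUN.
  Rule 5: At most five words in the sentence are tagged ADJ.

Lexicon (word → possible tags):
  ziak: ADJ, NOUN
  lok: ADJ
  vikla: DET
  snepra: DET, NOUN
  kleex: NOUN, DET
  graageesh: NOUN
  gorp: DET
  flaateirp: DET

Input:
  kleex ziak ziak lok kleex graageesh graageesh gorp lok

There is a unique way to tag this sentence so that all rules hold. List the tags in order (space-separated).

DET ADJ ADJ ADJ DET NOUN NOUN DET ADJ

Candidates per position — 1:kleex {NOUN,DET}; 2:ziak {ADJ,NOUN}; 3:ziak {ADJ,NOUN}; 4:lok {ADJ}; 5:kleex {NOUN,DET}; 6:graageesh {NOUN}; 7:graageesh {NOUN}; 8:gorp {DET}; 9:lok {ADJ}.
Word 1 cannot be NOUN — rule 1 would then fail for every completion. It is DET.
Word 2 cannot be NOUN — rule 1 would then fail for every completion. It is ADJ.
Word 3 cannot be NOUN — rule 1 would then fail for every completion. It is ADJ.
Word 5 cannot be NOUN — rule 3 would then fail for every completion. It is DET.
So the tagging must be: DET ADJ ADJ ADJ DET NOUN NOUN DET ADJ.
Check: rule 1 ok; rule 2 ok; rule 3 ok; rule 4 ok; rule 5 ok.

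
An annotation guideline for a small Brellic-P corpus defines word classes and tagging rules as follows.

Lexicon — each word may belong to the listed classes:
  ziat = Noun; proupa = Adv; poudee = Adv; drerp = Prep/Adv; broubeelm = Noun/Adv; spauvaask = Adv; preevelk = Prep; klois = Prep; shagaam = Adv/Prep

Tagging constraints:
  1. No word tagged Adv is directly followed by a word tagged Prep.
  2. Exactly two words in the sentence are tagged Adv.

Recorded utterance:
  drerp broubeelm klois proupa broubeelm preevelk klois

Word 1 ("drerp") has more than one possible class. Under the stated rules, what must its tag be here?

Candidates per position — 1:drerp {Prep,Adv}; 2:broubeelm {Noun,Adv}; 3:klois {Prep}; 4:proupa {Adv}; 5:broubeelm {Noun,Adv}; 6:preevelk {Prep}; 7:klois {Prep}.
Position 2: tagging it Adv would leave rule 1 unsatisfiable, so it must be Noun.
Position 5: tagging it Adv would leave rule 1 unsatisfiable, so it must be Noun.
Position 1: tagging it Prep would leave rule 2 unsatisfiable, so it must be Adv.
That leaves exactly one tagging: Adv Noun Prep Adv Noun Prep Prep.
Verifying each rule — rule 1 holds; rule 2 holds.

Adv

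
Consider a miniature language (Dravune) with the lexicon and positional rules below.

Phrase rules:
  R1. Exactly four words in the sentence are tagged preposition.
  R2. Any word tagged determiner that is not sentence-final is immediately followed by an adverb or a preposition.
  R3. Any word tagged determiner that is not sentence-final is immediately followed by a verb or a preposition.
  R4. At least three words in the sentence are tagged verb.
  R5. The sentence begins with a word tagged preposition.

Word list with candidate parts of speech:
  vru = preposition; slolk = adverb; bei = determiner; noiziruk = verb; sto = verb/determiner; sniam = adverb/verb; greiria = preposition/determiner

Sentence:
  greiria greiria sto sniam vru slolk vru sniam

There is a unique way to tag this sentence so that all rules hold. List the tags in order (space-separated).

Candidates per position — 1:greiria {preposition,determiner}; 2:greiria {preposition,determiner}; 3:sto {verb,determiner}; 4:sniam {adverb,verb}; 5:vru {preposition}; 6:slolk {adverb}; 7:vru {preposition}; 8:sniam {adverb,verb}.
Position 1: determiner is ruled out by rule 1; that leaves preposition.
Position 2: determiner is ruled out by rule 1; that leaves preposition.
Position 3: determiner is ruled out by rule 4; that leaves verb.
Position 4: adverb is ruled out by rule 4; that leaves verb.
Position 8: adverb is ruled out by rule 4; that leaves verb.
The only consistent sequence is: preposition preposition verb verb preposition adverb preposition verb.
Check: rule 1 ✓; rule 2 ✓; rule 3 ✓; rule 4 ✓; rule 5 ✓.

preposition preposition verb verb preposition adverb preposition verb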